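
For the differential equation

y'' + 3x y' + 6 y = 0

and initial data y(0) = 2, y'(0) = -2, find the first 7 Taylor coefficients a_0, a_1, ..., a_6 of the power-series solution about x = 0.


Ansatz: y(x) = sum_{n>=0} a_n x^n, so y'(x) = sum_{n>=1} n a_n x^(n-1) and y''(x) = sum_{n>=2} n(n-1) a_n x^(n-2).
Substitute into P(x) y'' + Q(x) y' + R(x) y = 0 with P(x) = 1, Q(x) = 3x, R(x) = 6, and match powers of x.
Initial conditions: a_0 = 2, a_1 = -2.
Setting the coefficient of each power of x to zero and solving order by order (substituting the coefficients already found):
  x^0: 2 a_2 + 6 a_0 = 0  ->  2 a_2 = -6 a_0 = -12  ->  a_2 = -6
  x^1: 6 a_3 + 9 a_1 = 0  ->  6 a_3 = -9 a_1 = 18  ->  a_3 = 3
  x^2: 12 a_4 + 12 a_2 = 0  ->  12 a_4 = -12 a_2 = 72  ->  a_4 = 6
  x^3: 20 a_5 + 15 a_3 = 0  ->  20 a_5 = -15 a_3 = -45  ->  a_5 = -9/4
  x^4: 30 a_6 + 18 a_4 = 0  ->  30 a_6 = -18 a_4 = -108  ->  a_6 = -18/5
Truncated series: y(x) = 2 - 2 x - 6 x^2 + 3 x^3 + 6 x^4 - (9/4) x^5 - (18/5) x^6 + O(x^7).

a_0 = 2; a_1 = -2; a_2 = -6; a_3 = 3; a_4 = 6; a_5 = -9/4; a_6 = -18/5


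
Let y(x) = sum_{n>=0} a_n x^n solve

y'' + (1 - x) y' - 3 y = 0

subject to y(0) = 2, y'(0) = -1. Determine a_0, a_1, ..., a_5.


Ansatz: y(x) = sum_{n>=0} a_n x^n, so y'(x) = sum_{n>=1} n a_n x^(n-1) and y''(x) = sum_{n>=2} n(n-1) a_n x^(n-2).
Substitute into P(x) y'' + Q(x) y' + R(x) y = 0 with P(x) = 1, Q(x) = 1 - x, R(x) = -3, and match powers of x.
Initial conditions: a_0 = 2, a_1 = -1.
Setting the coefficient of each power of x to zero and solving order by order (substituting the coefficients already found):
  x^0: 2 a_2 + a_1 - 3 a_0 = 0  ->  2 a_2 = -a_1 + 3 a_0 = 7  ->  a_2 = 7/2
  x^1: 6 a_3 + 2 a_2 - 4 a_1 = 0  ->  6 a_3 = -2 a_2 + 4 a_1 = -11  ->  a_3 = -11/6
  x^2: 12 a_4 + 3 a_3 - 5 a_2 = 0  ->  12 a_4 = -3 a_3 + 5 a_2 = 23  ->  a_4 = 23/12
  x^3: 20 a_5 + 4 a_4 - 6 a_3 = 0  ->  20 a_5 = -4 a_4 + 6 a_3 = -56/3  ->  a_5 = -14/15
Truncated series: y(x) = 2 - x + (7/2) x^2 - (11/6) x^3 + (23/12) x^4 - (14/15) x^5 + O(x^6).

a_0 = 2; a_1 = -1; a_2 = 7/2; a_3 = -11/6; a_4 = 23/12; a_5 = -14/15


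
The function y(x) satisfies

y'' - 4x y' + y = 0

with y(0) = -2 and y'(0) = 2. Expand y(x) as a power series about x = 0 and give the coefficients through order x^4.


Ansatz: y(x) = sum_{n>=0} a_n x^n, so y'(x) = sum_{n>=1} n a_n x^(n-1) and y''(x) = sum_{n>=2} n(n-1) a_n x^(n-2).
Substitute into P(x) y'' + Q(x) y' + R(x) y = 0 with P(x) = 1, Q(x) = -4x, R(x) = 1, and match powers of x.
Initial conditions: a_0 = -2, a_1 = 2.
Setting the coefficient of each power of x to zero and solving order by order (substituting the coefficients already found):
  x^0: 2 a_2 + a_0 = 0  ->  2 a_2 = -a_0 = 2  ->  a_2 = 1
  x^1: 6 a_3 - 3 a_1 = 0  ->  6 a_3 = 3 a_1 = 6  ->  a_3 = 1
  x^2: 12 a_4 - 7 a_2 = 0  ->  12 a_4 = 7 a_2 = 7  ->  a_4 = 7/12
Truncated series: y(x) = -2 + 2 x + x^2 + x^3 + (7/12) x^4 + O(x^5).

a_0 = -2; a_1 = 2; a_2 = 1; a_3 = 1; a_4 = 7/12


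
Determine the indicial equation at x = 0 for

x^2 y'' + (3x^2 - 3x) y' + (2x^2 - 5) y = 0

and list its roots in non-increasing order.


Divide by x^2 to reach normal form y'' + P_1(x) y' + P_2(x) y = 0 with P_1(x) = 3 - 3/x and P_2(x) = 2 - 5/x^2.
x = 0 is a singular point because the y'-coefficient 3 - 3/x has a pole at x = 0 and the y-coefficient 2 - 5/x^2 has a pole at x = 0.
It is a regular singular point because x P_1(x) = p(x) = 3x - 3 and x^2 P_2(x) = q(x) = 2x^2 - 5 are polynomials, hence analytic at x = 0.
p(0) = -3,  q(0) = -5.
Indicial equation: r(r-1) + p(0) r + q(0) = 0, i.e. r^2 + (p(0) - 1) r + q(0) = 0, i.e. r^2 - 4 r - 5 = 0.
Discriminant: (-4)^2 - 4(-5) = 36, so r = (4 ± 6)/2.
Solving: r_1 = 5, r_2 = -1.

indicial: r^2 - 4 r - 5 = 0; roots r_1 = 5, r_2 = -1


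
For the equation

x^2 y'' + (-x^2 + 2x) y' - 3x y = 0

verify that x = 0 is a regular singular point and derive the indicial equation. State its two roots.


Divide by x^2 to reach normal form y'' + P_1(x) y' + P_2(x) y = 0 with P_1(x) = -1 + 2/x and P_2(x) = -3/x.
x = 0 is a singular point because the y'-coefficient -1 + 2/x has a pole at x = 0 and the y-coefficient -3/x has a pole at x = 0.
It is a regular singular point because x P_1(x) = p(x) = 2 - x and x^2 P_2(x) = q(x) = -3x are polynomials, hence analytic at x = 0.
p(0) = 2,  q(0) = 0.
Indicial equation: r(r-1) + p(0) r + q(0) = 0, i.e. r^2 + (p(0) - 1) r + q(0) = 0, i.e. r^2 + 1 r = 0.
Discriminant: (1)^2 - 4(0) = 1, so r = (-1 ± 1)/2.
Solving: r_1 = 0, r_2 = -1.

indicial: r^2 + 1 r = 0; roots r_1 = 0, r_2 = -1


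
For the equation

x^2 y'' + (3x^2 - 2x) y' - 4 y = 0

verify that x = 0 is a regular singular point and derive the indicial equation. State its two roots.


Divide by x^2 to reach normal form y'' + P_1(x) y' + P_2(x) y = 0 with P_1(x) = 3 - 2/x and P_2(x) = -4/x^2.
x = 0 is a singular point because the y'-coefficient 3 - 2/x has a pole at x = 0 and the y-coefficient -4/x^2 has a pole at x = 0.
It is a regular singular point because x P_1(x) = p(x) = 3x - 2 and x^2 P_2(x) = q(x) = -4 are polynomials, hence analytic at x = 0.
p(0) = -2,  q(0) = -4.
Indicial equation: r(r-1) + p(0) r + q(0) = 0, i.e. r^2 + (p(0) - 1) r + q(0) = 0, i.e. r^2 - 3 r - 4 = 0.
Discriminant: (-3)^2 - 4(-4) = 25, so r = (3 ± 5)/2.
Solving: r_1 = 4, r_2 = -1.

indicial: r^2 - 3 r - 4 = 0; roots r_1 = 4, r_2 = -1


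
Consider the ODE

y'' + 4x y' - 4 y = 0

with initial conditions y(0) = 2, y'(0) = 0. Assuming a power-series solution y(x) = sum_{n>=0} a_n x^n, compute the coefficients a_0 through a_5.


Ansatz: y(x) = sum_{n>=0} a_n x^n, so y'(x) = sum_{n>=1} n a_n x^(n-1) and y''(x) = sum_{n>=2} n(n-1) a_n x^(n-2).
Substitute into P(x) y'' + Q(x) y' + R(x) y = 0 with P(x) = 1, Q(x) = 4x, R(x) = -4, and match powers of x.
Initial conditions: a_0 = 2, a_1 = 0.
Setting the coefficient of each power of x to zero and solving order by order (substituting the coefficients already found):
  x^0: 2 a_2 - 4 a_0 = 0  ->  2 a_2 = 4 a_0 = 8  ->  a_2 = 4
  x^1: 6 a_3 = 0  ->  a_3 = 0
  x^2: 12 a_4 + 4 a_2 = 0  ->  12 a_4 = -4 a_2 = -16  ->  a_4 = -4/3
  x^3: 20 a_5 + 8 a_3 = 0  ->  20 a_5 = -8 a_3 = 0  ->  a_5 = 0
Truncated series: y(x) = 2 + 4 x^2 - (4/3) x^4 + O(x^6).

a_0 = 2; a_1 = 0; a_2 = 4; a_3 = 0; a_4 = -4/3; a_5 = 0


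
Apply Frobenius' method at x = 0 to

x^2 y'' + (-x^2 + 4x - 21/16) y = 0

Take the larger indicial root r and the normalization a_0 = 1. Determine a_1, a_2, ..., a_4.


Write in Frobenius form y'' + (p(x)/x) y' + (q(x)/x^2) y = 0:
  p(x) = 0,  q(x) = -x^2 + 4x - 21/16.
Indicial equation: r(r-1) + (0) r + (-21/16) = 0 -> roots r_1 = 7/4, r_2 = -3/4.
Take r = r_1 = 7/4. Let y(x) = x^r sum_{n>=0} a_n x^n with a_0 = 1.
Substitute y = x^r sum a_n x^n and match x^{r+n}. The recurrence is
  D(n) a_n + 4 a_{n-1} - 1 a_{n-2} = 0,  where D(n) = (r+n)(r+n-1) + (0)(r+n) + (-21/16).
  a_n = [-4 a_{n-1} + 1 a_{n-2}] / D(n).
Since the indicial polynomial factors as (r - r_1)(r - r_2), D(n) = (r_1 + n - r_1)(r_1 + n - r_2) = n(n + 5/2).
Evaluating step by step (a_0 = 1):
  n = 1: D(1) = 1(1 + 5/2) = 7/2; numerator = -4(1) = -4; a_1 = (-4)/(7/2) = -8/7
  n = 2: D(2) = 2(2 + 5/2) = 9; numerator = -4(-8/7) + 1(1) = 39/7; a_2 = (39/7)/(9) = 13/21
  n = 3: D(3) = 3(3 + 5/2) = 33/2; numerator = -4(13/21) + 1(-8/7) = -76/21; a_3 = (-76/21)/(33/2) = -152/693
  n = 4: D(4) = 4(4 + 5/2) = 26; numerator = -4(-152/693) + 1(13/21) = 1037/693; a_4 = (1037/693)/(26) = 1037/18018

r = 7/4; a_0 = 1; a_1 = -8/7; a_2 = 13/21; a_3 = -152/693; a_4 = 1037/18018


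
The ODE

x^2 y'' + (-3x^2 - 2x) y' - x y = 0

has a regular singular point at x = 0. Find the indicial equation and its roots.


Divide by x^2 to reach normal form y'' + P_1(x) y' + P_2(x) y = 0 with P_1(x) = -3 - 2/x and P_2(x) = -1/x.
x = 0 is a singular point because the y'-coefficient -3 - 2/x has a pole at x = 0 and the y-coefficient -1/x has a pole at x = 0.
It is a regular singular point because x P_1(x) = p(x) = -3x - 2 and x^2 P_2(x) = q(x) = -x are polynomials, hence analytic at x = 0.
p(0) = -2,  q(0) = 0.
Indicial equation: r(r-1) + p(0) r + q(0) = 0, i.e. r^2 + (p(0) - 1) r + q(0) = 0, i.e. r^2 - 3 r = 0.
Discriminant: (-3)^2 - 4(0) = 9, so r = (3 ± 3)/2.
Solving: r_1 = 3, r_2 = 0.

indicial: r^2 - 3 r = 0; roots r_1 = 3, r_2 = 0


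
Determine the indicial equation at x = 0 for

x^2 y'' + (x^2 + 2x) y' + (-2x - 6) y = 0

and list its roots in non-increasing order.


Divide by x^2 to reach normal form y'' + P_1(x) y' + P_2(x) y = 0 with P_1(x) = 1 + 2/x and P_2(x) = -2/x - 6/x^2.
x = 0 is a singular point because the y'-coefficient 1 + 2/x has a pole at x = 0 and the y-coefficient -2/x - 6/x^2 has a pole at x = 0.
It is a regular singular point because x P_1(x) = p(x) = x + 2 and x^2 P_2(x) = q(x) = -2x - 6 are polynomials, hence analytic at x = 0.
p(0) = 2,  q(0) = -6.
Indicial equation: r(r-1) + p(0) r + q(0) = 0, i.e. r^2 + (p(0) - 1) r + q(0) = 0, i.e. r^2 + 1 r - 6 = 0.
Discriminant: (1)^2 - 4(-6) = 25, so r = (-1 ± 5)/2.
Solving: r_1 = 2, r_2 = -3.

indicial: r^2 + 1 r - 6 = 0; roots r_1 = 2, r_2 = -3


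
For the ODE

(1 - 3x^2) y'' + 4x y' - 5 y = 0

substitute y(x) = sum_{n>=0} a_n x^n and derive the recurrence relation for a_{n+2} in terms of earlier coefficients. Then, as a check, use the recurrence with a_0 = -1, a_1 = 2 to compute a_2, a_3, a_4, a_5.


Substitute y = sum_n a_n x^n.
(1 - 3 x^2) y'' contributes (n+2)(n+1) a_{n+2} - 3 n(n-1) a_n at x^n.
4 x y'(x) contributes 4 n a_n at x^n.
-5 y(x) contributes -5 a_n at x^n.
Matching x^n: (n+2)(n+1) a_{n+2} + (-3 n(n-1) + 4 n - 5) a_n = 0.
Thus a_{n+2} = (3 n(n-1) - 4 n + 5) / ((n+1)(n+2)) * a_n.

Check with a_0 = -1, a_1 = 2 (apply the recurrence for n = 0, 1, 2, 3): a_0 = -1, a_1 = 2, a_2 = -5/2, a_3 = 1/3, a_4 = -5/8, a_5 = 11/60.

a_(n+2) = (3 n(n-1) - 4 n + 5) / ((n+1)(n+2)) * a_n; check: a_0 = -1, a_1 = 2, a_2 = -5/2, a_3 = 1/3, a_4 = -5/8, a_5 = 11/60


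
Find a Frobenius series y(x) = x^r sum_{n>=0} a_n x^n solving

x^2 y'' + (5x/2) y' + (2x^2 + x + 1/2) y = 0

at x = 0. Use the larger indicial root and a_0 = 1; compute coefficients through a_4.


Write in Frobenius form y'' + (p(x)/x) y' + (q(x)/x^2) y = 0:
  p(x) = 5/2,  q(x) = 2x^2 + x + 1/2.
Indicial equation: r(r-1) + (5/2) r + (1/2) = 0 -> roots r_1 = -1/2, r_2 = -1.
Take r = r_1 = -1/2. Let y(x) = x^r sum_{n>=0} a_n x^n with a_0 = 1.
Substitute y = x^r sum a_n x^n and match x^{r+n}. The recurrence is
  D(n) a_n + 1 a_{n-1} + 2 a_{n-2} = 0,  where D(n) = (r+n)(r+n-1) + (5/2)(r+n) + (1/2).
  a_n = [-1 a_{n-1} - 2 a_{n-2}] / D(n).
Since the indicial polynomial factors as (r - r_1)(r - r_2), D(n) = (r_1 + n - r_1)(r_1 + n - r_2) = n(n + 1/2).
Evaluating step by step (a_0 = 1):
  n = 1: D(1) = 1(1 + 1/2) = 3/2; numerator = -1(1) = -1; a_1 = (-1)/(3/2) = -2/3
  n = 2: D(2) = 2(2 + 1/2) = 5; numerator = -1(-2/3) - 2(1) = -4/3; a_2 = (-4/3)/(5) = -4/15
  n = 3: D(3) = 3(3 + 1/2) = 21/2; numerator = -1(-4/15) - 2(-2/3) = 8/5; a_3 = (8/5)/(21/2) = 16/105
  n = 4: D(4) = 4(4 + 1/2) = 18; numerator = -1(16/105) - 2(-4/15) = 8/21; a_4 = (8/21)/(18) = 4/189

r = -1/2; a_0 = 1; a_1 = -2/3; a_2 = -4/15; a_3 = 16/105; a_4 = 4/189


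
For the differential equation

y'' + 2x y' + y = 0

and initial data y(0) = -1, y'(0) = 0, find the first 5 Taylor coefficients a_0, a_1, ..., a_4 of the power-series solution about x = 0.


Ansatz: y(x) = sum_{n>=0} a_n x^n, so y'(x) = sum_{n>=1} n a_n x^(n-1) and y''(x) = sum_{n>=2} n(n-1) a_n x^(n-2).
Substitute into P(x) y'' + Q(x) y' + R(x) y = 0 with P(x) = 1, Q(x) = 2x, R(x) = 1, and match powers of x.
Initial conditions: a_0 = -1, a_1 = 0.
Setting the coefficient of each power of x to zero and solving order by order (substituting the coefficients already found):
  x^0: 2 a_2 + a_0 = 0  ->  2 a_2 = -a_0 = 1  ->  a_2 = 1/2
  x^1: 6 a_3 + 3 a_1 = 0  ->  6 a_3 = -3 a_1 = 0  ->  a_3 = 0
  x^2: 12 a_4 + 5 a_2 = 0  ->  12 a_4 = -5 a_2 = -5/2  ->  a_4 = -5/24
Truncated series: y(x) = -1 + (1/2) x^2 - (5/24) x^4 + O(x^5).

a_0 = -1; a_1 = 0; a_2 = 1/2; a_3 = 0; a_4 = -5/24


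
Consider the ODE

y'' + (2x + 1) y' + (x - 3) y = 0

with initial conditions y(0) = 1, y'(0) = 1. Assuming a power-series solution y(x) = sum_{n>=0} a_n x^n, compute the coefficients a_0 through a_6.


Ansatz: y(x) = sum_{n>=0} a_n x^n, so y'(x) = sum_{n>=1} n a_n x^(n-1) and y''(x) = sum_{n>=2} n(n-1) a_n x^(n-2).
Substitute into P(x) y'' + Q(x) y' + R(x) y = 0 with P(x) = 1, Q(x) = 2x + 1, R(x) = x - 3, and match powers of x.
Initial conditions: a_0 = 1, a_1 = 1.
Setting the coefficient of each power of x to zero and solving order by order (substituting the coefficients already found):
  x^0: 2 a_2 + a_1 - 3 a_0 = 0  ->  2 a_2 = -a_1 + 3 a_0 = 2  ->  a_2 = 1
  x^1: 6 a_3 + 2 a_2 - a_1 + a_0 = 0  ->  6 a_3 = -2 a_2 + a_1 - a_0 = -2  ->  a_3 = -1/3
  x^2: 12 a_4 + 3 a_3 + a_2 + a_1 = 0  ->  12 a_4 = -3 a_3 - a_2 - a_1 = -1  ->  a_4 = -1/12
  x^3: 20 a_5 + 4 a_4 + 3 a_3 + a_2 = 0  ->  20 a_5 = -4 a_4 - 3 a_3 - a_2 = 1/3  ->  a_5 = 1/60
  x^4: 30 a_6 + 5 a_5 + 5 a_4 + a_3 = 0  ->  30 a_6 = -5 a_5 - 5 a_4 - a_3 = 2/3  ->  a_6 = 1/45
Truncated series: y(x) = 1 + x + x^2 - (1/3) x^3 - (1/12) x^4 + (1/60) x^5 + (1/45) x^6 + O(x^7).

a_0 = 1; a_1 = 1; a_2 = 1; a_3 = -1/3; a_4 = -1/12; a_5 = 1/60; a_6 = 1/45


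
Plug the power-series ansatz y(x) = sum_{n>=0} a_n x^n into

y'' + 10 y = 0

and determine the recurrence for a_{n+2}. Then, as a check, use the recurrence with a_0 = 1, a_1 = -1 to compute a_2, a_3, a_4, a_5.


Substitute y = sum_n a_n x^n into y'' + (const) y = 0.
y''(x) = sum_{n>=0} (n+2)(n+1) a_{n+2} x^n.
The ODE becomes sum_n [(n+2)(n+1) a_{n+2} + 10 a_n] x^n = 0.
Setting each coefficient to zero gives the recurrence:
  (n+2)(n+1) a_{n+2} + 10 a_n = 0,
  a_{n+2} = -10 / ((n+1)(n+2)) a_n.

Check with a_0 = 1, a_1 = -1 (apply the recurrence for n = 0, 1, 2, 3): a_0 = 1, a_1 = -1, a_2 = -5, a_3 = 5/3, a_4 = 25/6, a_5 = -5/6.

a_{n+2} = -10/((n+1)(n+2)) * a_n; check: a_0 = 1, a_1 = -1, a_2 = -5, a_3 = 5/3, a_4 = 25/6, a_5 = -5/6


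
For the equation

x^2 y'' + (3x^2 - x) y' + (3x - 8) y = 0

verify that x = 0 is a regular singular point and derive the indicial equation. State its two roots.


Divide by x^2 to reach normal form y'' + P_1(x) y' + P_2(x) y = 0 with P_1(x) = 3 - 1/x and P_2(x) = 3/x - 8/x^2.
x = 0 is a singular point because the y'-coefficient 3 - 1/x has a pole at x = 0 and the y-coefficient 3/x - 8/x^2 has a pole at x = 0.
It is a regular singular point because x P_1(x) = p(x) = 3x - 1 and x^2 P_2(x) = q(x) = 3x - 8 are polynomials, hence analytic at x = 0.
p(0) = -1,  q(0) = -8.
Indicial equation: r(r-1) + p(0) r + q(0) = 0, i.e. r^2 + (p(0) - 1) r + q(0) = 0, i.e. r^2 - 2 r - 8 = 0.
Discriminant: (-2)^2 - 4(-8) = 36, so r = (2 ± 6)/2.
Solving: r_1 = 4, r_2 = -2.

indicial: r^2 - 2 r - 8 = 0; roots r_1 = 4, r_2 = -2


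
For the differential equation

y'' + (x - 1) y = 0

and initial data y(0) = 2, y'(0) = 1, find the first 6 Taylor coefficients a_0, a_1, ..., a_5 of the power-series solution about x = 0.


Ansatz: y(x) = sum_{n>=0} a_n x^n, so y'(x) = sum_{n>=1} n a_n x^(n-1) and y''(x) = sum_{n>=2} n(n-1) a_n x^(n-2).
Substitute into P(x) y'' + Q(x) y' + R(x) y = 0 with P(x) = 1, Q(x) = 0, R(x) = x - 1, and match powers of x.
Initial conditions: a_0 = 2, a_1 = 1.
Setting the coefficient of each power of x to zero and solving order by order (substituting the coefficients already found):
  x^0: 2 a_2 - a_0 = 0  ->  2 a_2 = a_0 = 2  ->  a_2 = 1
  x^1: 6 a_3 - a_1 + a_0 = 0  ->  6 a_3 = a_1 - a_0 = -1  ->  a_3 = -1/6
  x^2: 12 a_4 - a_2 + a_1 = 0  ->  12 a_4 = a_2 - a_1 = 0  ->  a_4 = 0
  x^3: 20 a_5 - a_3 + a_2 = 0  ->  20 a_5 = a_3 - a_2 = -7/6  ->  a_5 = -7/120
Truncated series: y(x) = 2 + x + x^2 - (1/6) x^3 - (7/120) x^5 + O(x^6).

a_0 = 2; a_1 = 1; a_2 = 1; a_3 = -1/6; a_4 = 0; a_5 = -7/120


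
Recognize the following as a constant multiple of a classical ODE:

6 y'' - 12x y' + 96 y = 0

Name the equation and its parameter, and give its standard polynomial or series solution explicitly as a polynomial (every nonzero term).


All three coefficients share the factor 6; dividing through by 6 gives  y'' - 2x y' + 16 y = 0.
This matches the Hermite equation y'' - 2x y' + 2n y = 0 with 2n = 16, so n = 8; the polynomial solution is H_8(x).
With y = sum_k a_k x^k, matching x^k gives (k+2)(k+1) a_{k+2} = 2(k - n) a_k = 2(k - 8) a_k. The right side vanishes at k = 8, so the series with the parity of 8 terminates at degree 8.
Standard normalization: leading coefficient of H_n is 2^n, so a_8 = 2^8 = 256. Work downward with a_k = (k+1)(k+2) a_{k+2} / (2(k - n)):
  a_6 = (7)(8)(256) / (2(6 - 8)) = 14336/(-4) = -3584
  a_4 = (5)(6)(-3584) / (2(4 - 8)) = -107520/(-8) = 13440
  a_2 = (3)(4)(13440) / (2(2 - 8)) = 161280/(-12) = -13440
  a_0 = (1)(2)(-13440) / (2(0 - 8)) = -26880/(-16) = 1680
Hence H_8(x) = 256 x^8 - 3584 x^6 + 13440 x^4 - 13440 x^2 + 1680.

H_8(x); series = 256 x^8 - 3584 x^6 + 13440 x^4 - 13440 x^2 + 1680


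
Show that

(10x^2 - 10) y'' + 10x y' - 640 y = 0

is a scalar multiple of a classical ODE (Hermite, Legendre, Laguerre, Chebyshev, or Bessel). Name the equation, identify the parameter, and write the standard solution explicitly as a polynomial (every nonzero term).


All three coefficients share the factor -10; dividing through by -10 gives  (1 - x^2) y'' - x y' + 64 y = 0.
This matches the Chebyshev equation (1 - x^2) y'' - x y' + n^2 y = 0 (note the -x y' term, not -2x y') with n^2 = 64, so n = 8; the polynomial solution is T_8(x).
With y = sum_k a_k x^k, matching x^k gives (k+2)(k+1) a_{k+2} = (k^2 - n^2) a_k = (k - 8)(k + 8) a_k. The right side vanishes at k = 8, so the series with the parity of 8 terminates at degree 8.
Standard normalization: leading coefficient of T_n is 2^(n-1), so a_8 = 2^7 = 128. Work downward with a_k = (k+1)(k+2) a_{k+2} / ((k - 8)(k + 8)):
  a_6 = (7)(8)(128) / ((6 - 8)(6 + 8)) = 7168/(-28) = -256
  a_4 = (5)(6)(-256) / ((4 - 8)(4 + 8)) = -7680/(-48) = 160
  a_2 = (3)(4)(160) / ((2 - 8)(2 + 8)) = 1920/(-60) = -32
  a_0 = (1)(2)(-32) / ((0 - 8)(0 + 8)) = -64/(-64) = 1
Hence T_8(x) = 128 x^8 - 256 x^6 + 160 x^4 - 32 x^2 + 1.

T_8(x); series = 128 x^8 - 256 x^6 + 160 x^4 - 32 x^2 + 1


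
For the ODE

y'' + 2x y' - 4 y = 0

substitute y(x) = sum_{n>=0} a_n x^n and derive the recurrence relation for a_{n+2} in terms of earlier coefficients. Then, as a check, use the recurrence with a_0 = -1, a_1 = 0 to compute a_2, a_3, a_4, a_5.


Substitute y = sum_n a_n x^n.
y''(x) has coefficient (n+2)(n+1) a_{n+2} at x^n;
2 x y'(x) has coefficient 2 n a_n at x^n (shift);
-4 y(x) has coefficient -4 a_n at x^n.
Matching x^n: (n+2)(n+1) a_{n+2} + (2n - 4) a_n = 0.
Thus a_{n+2} = (-2n + 4) / ((n+1)(n+2)) * a_n.

Check with a_0 = -1, a_1 = 0 (apply the recurrence for n = 0, 1, 2, 3): a_0 = -1, a_1 = 0, a_2 = -2, a_3 = 0, a_4 = 0, a_5 = 0.

a_(n+2) = (-2n + 4) / ((n+1)(n+2)) * a_n; check: a_0 = -1, a_1 = 0, a_2 = -2, a_3 = 0, a_4 = 0, a_5 = 0


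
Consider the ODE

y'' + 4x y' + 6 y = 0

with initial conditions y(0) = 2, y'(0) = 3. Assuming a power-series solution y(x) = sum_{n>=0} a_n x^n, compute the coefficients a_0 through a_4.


Ansatz: y(x) = sum_{n>=0} a_n x^n, so y'(x) = sum_{n>=1} n a_n x^(n-1) and y''(x) = sum_{n>=2} n(n-1) a_n x^(n-2).
Substitute into P(x) y'' + Q(x) y' + R(x) y = 0 with P(x) = 1, Q(x) = 4x, R(x) = 6, and match powers of x.
Initial conditions: a_0 = 2, a_1 = 3.
Setting the coefficient of each power of x to zero and solving order by order (substituting the coefficients already found):
  x^0: 2 a_2 + 6 a_0 = 0  ->  2 a_2 = -6 a_0 = -12  ->  a_2 = -6
  x^1: 6 a_3 + 10 a_1 = 0  ->  6 a_3 = -10 a_1 = -30  ->  a_3 = -5
  x^2: 12 a_4 + 14 a_2 = 0  ->  12 a_4 = -14 a_2 = 84  ->  a_4 = 7
Truncated series: y(x) = 2 + 3 x - 6 x^2 - 5 x^3 + 7 x^4 + O(x^5).

a_0 = 2; a_1 = 3; a_2 = -6; a_3 = -5; a_4 = 7


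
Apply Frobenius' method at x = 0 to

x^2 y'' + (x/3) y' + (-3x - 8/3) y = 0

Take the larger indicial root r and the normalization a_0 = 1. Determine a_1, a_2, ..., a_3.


Write in Frobenius form y'' + (p(x)/x) y' + (q(x)/x^2) y = 0:
  p(x) = 1/3,  q(x) = -3x - 8/3.
Indicial equation: r(r-1) + (1/3) r + (-8/3) = 0 -> roots r_1 = 2, r_2 = -4/3.
Take r = r_1 = 2. Let y(x) = x^r sum_{n>=0} a_n x^n with a_0 = 1.
Substitute y = x^r sum a_n x^n and match x^{r+n}. The recurrence is
  D(n) a_n - 3 a_{n-1} = 0,  where D(n) = (r+n)(r+n-1) + (1/3)(r+n) + (-8/3).
  a_n = 3 / D(n) * a_{n-1}.
Since the indicial polynomial factors as (r - r_1)(r - r_2), D(n) = (r_1 + n - r_1)(r_1 + n - r_2) = n(n + 10/3).
Evaluating step by step (a_0 = 1):
  n = 1: D(1) = 1(1 + 10/3) = 13/3; numerator = 3(1) = 3; a_1 = (3)/(13/3) = 9/13
  n = 2: D(2) = 2(2 + 10/3) = 32/3; numerator = 3(9/13) = 27/13; a_2 = (27/13)/(32/3) = 81/416
  n = 3: D(3) = 3(3 + 10/3) = 19; numerator = 3(81/416) = 243/416; a_3 = (243/416)/(19) = 243/7904

r = 2; a_0 = 1; a_1 = 9/13; a_2 = 81/416; a_3 = 243/7904


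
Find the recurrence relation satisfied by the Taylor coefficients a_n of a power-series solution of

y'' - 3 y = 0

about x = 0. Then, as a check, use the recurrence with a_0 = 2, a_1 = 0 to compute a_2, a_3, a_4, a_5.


Substitute y = sum_n a_n x^n into y'' + (const) y = 0.
y''(x) = sum_{n>=0} (n+2)(n+1) a_{n+2} x^n.
The ODE becomes sum_n [(n+2)(n+1) a_{n+2} - 3 a_n] x^n = 0.
Setting each coefficient to zero gives the recurrence:
  (n+2)(n+1) a_{n+2} - 3 a_n = 0,
  a_{n+2} = 3 / ((n+1)(n+2)) a_n.

Check with a_0 = 2, a_1 = 0 (apply the recurrence for n = 0, 1, 2, 3): a_0 = 2, a_1 = 0, a_2 = 3, a_3 = 0, a_4 = 3/4, a_5 = 0.

a_{n+2} = 3/((n+1)(n+2)) * a_n; check: a_0 = 2, a_1 = 0, a_2 = 3, a_3 = 0, a_4 = 3/4, a_5 = 0


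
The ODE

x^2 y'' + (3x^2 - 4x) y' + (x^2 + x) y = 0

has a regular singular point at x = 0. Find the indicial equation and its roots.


Divide by x^2 to reach normal form y'' + P_1(x) y' + P_2(x) y = 0 with P_1(x) = 3 - 4/x and P_2(x) = 1 + 1/x.
x = 0 is a singular point because the y'-coefficient 3 - 4/x has a pole at x = 0 and the y-coefficient 1 + 1/x has a pole at x = 0.
It is a regular singular point because x P_1(x) = p(x) = 3x - 4 and x^2 P_2(x) = q(x) = x^2 + x are polynomials, hence analytic at x = 0.
p(0) = -4,  q(0) = 0.
Indicial equation: r(r-1) + p(0) r + q(0) = 0, i.e. r^2 + (p(0) - 1) r + q(0) = 0, i.e. r^2 - 5 r = 0.
Discriminant: (-5)^2 - 4(0) = 25, so r = (5 ± 5)/2.
Solving: r_1 = 5, r_2 = 0.

indicial: r^2 - 5 r = 0; roots r_1 = 5, r_2 = 0


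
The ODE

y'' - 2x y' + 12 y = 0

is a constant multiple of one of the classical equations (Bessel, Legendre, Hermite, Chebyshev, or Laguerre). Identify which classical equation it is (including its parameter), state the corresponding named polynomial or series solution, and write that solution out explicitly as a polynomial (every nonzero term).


The equation is already in a standard form:  y'' - 2x y' + 12 y = 0.
This matches the Hermite equation y'' - 2x y' + 2n y = 0 with 2n = 12, so n = 6; the polynomial solution is H_6(x).
With y = sum_k a_k x^k, matching x^k gives (k+2)(k+1) a_{k+2} = 2(k - n) a_k = 2(k - 6) a_k. The right side vanishes at k = 6, so the series with the parity of 6 terminates at degree 6.
Standard normalization: leading coefficient of H_n is 2^n, so a_6 = 2^6 = 64. Work downward with a_k = (k+1)(k+2) a_{k+2} / (2(k - n)):
  a_4 = (5)(6)(64) / (2(4 - 6)) = 1920/(-4) = -480
  a_2 = (3)(4)(-480) / (2(2 - 6)) = -5760/(-8) = 720
  a_0 = (1)(2)(720) / (2(0 - 6)) = 1440/(-12) = -120
Hence H_6(x) = 64 x^6 - 480 x^4 + 720 x^2 - 120.

H_6(x); series = 64 x^6 - 480 x^4 + 720 x^2 - 120


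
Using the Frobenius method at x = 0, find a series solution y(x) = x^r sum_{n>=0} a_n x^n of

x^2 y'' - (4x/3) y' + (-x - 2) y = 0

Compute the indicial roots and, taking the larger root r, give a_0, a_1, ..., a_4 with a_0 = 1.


Write in Frobenius form y'' + (p(x)/x) y' + (q(x)/x^2) y = 0:
  p(x) = -4/3,  q(x) = -x - 2.
Indicial equation: r(r-1) + (-4/3) r + (-2) = 0 -> roots r_1 = 3, r_2 = -2/3.
Take r = r_1 = 3. Let y(x) = x^r sum_{n>=0} a_n x^n with a_0 = 1.
Substitute y = x^r sum a_n x^n and match x^{r+n}. The recurrence is
  D(n) a_n - 1 a_{n-1} = 0,  where D(n) = (r+n)(r+n-1) + (-4/3)(r+n) + (-2).
  a_n = 1 / D(n) * a_{n-1}.
Since the indicial polynomial factors as (r - r_1)(r - r_2), D(n) = (r_1 + n - r_1)(r_1 + n - r_2) = n(n + 11/3).
Evaluating step by step (a_0 = 1):
  n = 1: D(1) = 1(1 + 11/3) = 14/3; numerator = 1(1) = 1; a_1 = (1)/(14/3) = 3/14
  n = 2: D(2) = 2(2 + 11/3) = 34/3; numerator = 1(3/14) = 3/14; a_2 = (3/14)/(34/3) = 9/476
  n = 3: D(3) = 3(3 + 11/3) = 20; numerator = 1(9/476) = 9/476; a_3 = (9/476)/(20) = 9/9520
  n = 4: D(4) = 4(4 + 11/3) = 92/3; numerator = 1(9/9520) = 9/9520; a_4 = (9/9520)/(92/3) = 27/875840

r = 3; a_0 = 1; a_1 = 3/14; a_2 = 9/476; a_3 = 9/9520; a_4 = 27/875840


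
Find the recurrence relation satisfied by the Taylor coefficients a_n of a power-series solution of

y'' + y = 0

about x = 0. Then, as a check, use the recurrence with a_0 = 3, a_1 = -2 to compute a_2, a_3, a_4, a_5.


Substitute y = sum_n a_n x^n into y'' + (const) y = 0.
y''(x) = sum_{n>=0} (n+2)(n+1) a_{n+2} x^n.
The ODE becomes sum_n [(n+2)(n+1) a_{n+2} + 1 a_n] x^n = 0.
Setting each coefficient to zero gives the recurrence:
  (n+2)(n+1) a_{n+2} + 1 a_n = 0,
  a_{n+2} = -1 / ((n+1)(n+2)) a_n.

Check with a_0 = 3, a_1 = -2 (apply the recurrence for n = 0, 1, 2, 3): a_0 = 3, a_1 = -2, a_2 = -3/2, a_3 = 1/3, a_4 = 1/8, a_5 = -1/60.

a_{n+2} = -1/((n+1)(n+2)) * a_n; check: a_0 = 3, a_1 = -2, a_2 = -3/2, a_3 = 1/3, a_4 = 1/8, a_5 = -1/60


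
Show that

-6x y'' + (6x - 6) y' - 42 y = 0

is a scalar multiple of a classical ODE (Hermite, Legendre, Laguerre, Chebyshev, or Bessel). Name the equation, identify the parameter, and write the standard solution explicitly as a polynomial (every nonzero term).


All three coefficients share the factor -6; dividing through by -6 gives  x y'' + (1 - x) y' + 7 y = 0.
This matches the Laguerre equation x y'' + (1 - x) y' + n y = 0 with n = 7; the polynomial solution is L_7(x).
With y = sum_k a_k x^k, matching x^k gives (k+1)k a_{k+1} + (k+1) a_{k+1} - k a_k + n a_k = 0, i.e. (k+1)^2 a_{k+1} = (k - n) a_k = (k - 7) a_k. The right side vanishes at k = 7, so the series terminates at degree 7.
Standard normalization L_n(0) = 1 gives a_0 = 1. Work upward with a_{k+1} = (k - 7) a_k / (k+1)^2:
  a_1 = (0 - 7)(1) / 1^2 = -7/1 = -7
  a_2 = (1 - 7)(-7) / 2^2 = 42/4 = 21/2
  a_3 = (2 - 7)(21/2) / 3^2 = (-105/2)/9 = -35/6
  a_4 = (3 - 7)(-35/6) / 4^2 = (70/3)/16 = 35/24
  a_5 = (4 - 7)(35/24) / 5^2 = (-35/8)/25 = -7/40
  a_6 = (5 - 7)(-7/40) / 6^2 = (7/20)/36 = 7/720
  a_7 = (6 - 7)(7/720) / 7^2 = (-7/720)/49 = -1/5040
Hence L_7(x) = -x^7/5040 + 7 x^6/720 - 7 x^5/40 + 35 x^4/24 - 35 x^3/6 + 21 x^2/2 - 7 x + 1.

L_7(x); series = -x^7/5040 + 7 x^6/720 - 7 x^5/40 + 35 x^4/24 - 35 x^3/6 + 21 x^2/2 - 7 x + 1


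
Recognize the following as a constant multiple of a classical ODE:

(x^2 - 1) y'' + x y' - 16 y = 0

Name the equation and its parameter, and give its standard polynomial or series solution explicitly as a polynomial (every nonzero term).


All three coefficients share the factor -1; dividing through by -1 gives  (1 - x^2) y'' - x y' + 16 y = 0.
This matches the Chebyshev equation (1 - x^2) y'' - x y' + n^2 y = 0 (note the -x y' term, not -2x y') with n^2 = 16, so n = 4; the polynomial solution is T_4(x).
With y = sum_k a_k x^k, matching x^k gives (k+2)(k+1) a_{k+2} = (k^2 - n^2) a_k = (k - 4)(k + 4) a_k. The right side vanishes at k = 4, so the series with the parity of 4 terminates at degree 4.
Standard normalization: leading coefficient of T_n is 2^(n-1), so a_4 = 2^3 = 8. Work downward with a_k = (k+1)(k+2) a_{k+2} / ((k - 4)(k + 4)):
  a_2 = (3)(4)(8) / ((2 - 4)(2 + 4)) = 96/(-12) = -8
  a_0 = (1)(2)(-8) / ((0 - 4)(0 + 4)) = -16/(-16) = 1
Hence T_4(x) = 8 x^4 - 8 x^2 + 1.

T_4(x); series = 8 x^4 - 8 x^2 + 1


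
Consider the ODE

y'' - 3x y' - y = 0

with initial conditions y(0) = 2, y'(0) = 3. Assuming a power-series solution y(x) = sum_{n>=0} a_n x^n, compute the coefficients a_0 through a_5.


Ansatz: y(x) = sum_{n>=0} a_n x^n, so y'(x) = sum_{n>=1} n a_n x^(n-1) and y''(x) = sum_{n>=2} n(n-1) a_n x^(n-2).
Substitute into P(x) y'' + Q(x) y' + R(x) y = 0 with P(x) = 1, Q(x) = -3x, R(x) = -1, and match powers of x.
Initial conditions: a_0 = 2, a_1 = 3.
Setting the coefficient of each power of x to zero and solving order by order (substituting the coefficients already found):
  x^0: 2 a_2 - a_0 = 0  ->  2 a_2 = a_0 = 2  ->  a_2 = 1
  x^1: 6 a_3 - 4 a_1 = 0  ->  6 a_3 = 4 a_1 = 12  ->  a_3 = 2
  x^2: 12 a_4 - 7 a_2 = 0  ->  12 a_4 = 7 a_2 = 7  ->  a_4 = 7/12
  x^3: 20 a_5 - 10 a_3 = 0  ->  20 a_5 = 10 a_3 = 20  ->  a_5 = 1
Truncated series: y(x) = 2 + 3 x + x^2 + 2 x^3 + (7/12) x^4 + x^5 + O(x^6).

a_0 = 2; a_1 = 3; a_2 = 1; a_3 = 2; a_4 = 7/12; a_5 = 1


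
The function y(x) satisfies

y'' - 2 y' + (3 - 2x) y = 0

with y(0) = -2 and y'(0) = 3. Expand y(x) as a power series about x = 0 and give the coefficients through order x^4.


Ansatz: y(x) = sum_{n>=0} a_n x^n, so y'(x) = sum_{n>=1} n a_n x^(n-1) and y''(x) = sum_{n>=2} n(n-1) a_n x^(n-2).
Substitute into P(x) y'' + Q(x) y' + R(x) y = 0 with P(x) = 1, Q(x) = -2, R(x) = 3 - 2x, and match powers of x.
Initial conditions: a_0 = -2, a_1 = 3.
Setting the coefficient of each power of x to zero and solving order by order (substituting the coefficients already found):
  x^0: 2 a_2 - 2 a_1 + 3 a_0 = 0  ->  2 a_2 = 2 a_1 - 3 a_0 = 12  ->  a_2 = 6
  x^1: 6 a_3 - 4 a_2 + 3 a_1 - 2 a_0 = 0  ->  6 a_3 = 4 a_2 - 3 a_1 + 2 a_0 = 11  ->  a_3 = 11/6
  x^2: 12 a_4 - 6 a_3 + 3 a_2 - 2 a_1 = 0  ->  12 a_4 = 6 a_3 - 3 a_2 + 2 a_1 = -1  ->  a_4 = -1/12
Truncated series: y(x) = -2 + 3 x + 6 x^2 + (11/6) x^3 - (1/12) x^4 + O(x^5).

a_0 = -2; a_1 = 3; a_2 = 6; a_3 = 11/6; a_4 = -1/12


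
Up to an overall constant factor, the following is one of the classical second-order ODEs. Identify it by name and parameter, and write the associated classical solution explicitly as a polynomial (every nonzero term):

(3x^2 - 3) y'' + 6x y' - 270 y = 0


All three coefficients share the factor -3; dividing through by -3 gives  (1 - x^2) y'' - 2x y' + 90 y = 0.
This matches the Legendre equation (1 - x^2) y'' - 2x y' + n(n+1) y = 0 (note the -2x y' term) with n(n+1) = 90, so n = 9; the polynomial solution is P_9(x).
With y = sum_k a_k x^k, matching x^k gives (k+2)(k+1) a_{k+2} = [k(k+1) - n(n+1)] a_k = (k - 9)(k + 10) a_k. The right side vanishes at k = 9, so the series with the parity of 9 terminates at degree 9.
Standard normalization (P_n(1) = 1): leading coefficient (2n)!/(2^n (n!)^2) = 6402373705728000/(512*131681894400) = 12155/128, so a_9 = 12155/128. Work downward with a_k = (k+1)(k+2) a_{k+2} / ((k - 9)(k + 10)):
  a_7 = (8)(9)(12155/128) / ((7 - 9)(7 + 10)) = (109395/16)/(-34) = -6435/32
  a_5 = (6)(7)(-6435/32) / ((5 - 9)(5 + 10)) = (-135135/16)/(-60) = 9009/64
  a_3 = (4)(5)(9009/64) / ((3 - 9)(3 + 10)) = (45045/16)/(-78) = -1155/32
  a_1 = (2)(3)(-1155/32) / ((1 - 9)(1 + 10)) = (-3465/16)/(-88) = 315/128
Hence P_9(x) = 12155 x^9/128 - 6435 x^7/32 + 9009 x^5/64 - 1155 x^3/32 + 315 x/128.

P_9(x); series = 12155 x^9/128 - 6435 x^7/32 + 9009 x^5/64 - 1155 x^3/32 + 315 x/128


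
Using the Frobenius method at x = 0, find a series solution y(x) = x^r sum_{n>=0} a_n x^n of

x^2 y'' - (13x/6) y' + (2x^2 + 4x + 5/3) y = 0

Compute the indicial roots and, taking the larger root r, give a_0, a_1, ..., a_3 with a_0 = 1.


Write in Frobenius form y'' + (p(x)/x) y' + (q(x)/x^2) y = 0:
  p(x) = -13/6,  q(x) = 2x^2 + 4x + 5/3.
Indicial equation: r(r-1) + (-13/6) r + (5/3) = 0 -> roots r_1 = 5/2, r_2 = 2/3.
Take r = r_1 = 5/2. Let y(x) = x^r sum_{n>=0} a_n x^n with a_0 = 1.
Substitute y = x^r sum a_n x^n and match x^{r+n}. The recurrence is
  D(n) a_n + 4 a_{n-1} + 2 a_{n-2} = 0,  where D(n) = (r+n)(r+n-1) + (-13/6)(r+n) + (5/3).
  a_n = [-4 a_{n-1} - 2 a_{n-2}] / D(n).
Since the indicial polynomial factors as (r - r_1)(r - r_2), D(n) = (r_1 + n - r_1)(r_1 + n - r_2) = n(n + 11/6).
Evaluating step by step (a_0 = 1):
  n = 1: D(1) = 1(1 + 11/6) = 17/6; numerator = -4(1) = -4; a_1 = (-4)/(17/6) = -24/17
  n = 2: D(2) = 2(2 + 11/6) = 23/3; numerator = -4(-24/17) - 2(1) = 62/17; a_2 = (62/17)/(23/3) = 186/391
  n = 3: D(3) = 3(3 + 11/6) = 29/2; numerator = -4(186/391) - 2(-24/17) = 360/391; a_3 = (360/391)/(29/2) = 720/11339

r = 5/2; a_0 = 1; a_1 = -24/17; a_2 = 186/391; a_3 = 720/11339


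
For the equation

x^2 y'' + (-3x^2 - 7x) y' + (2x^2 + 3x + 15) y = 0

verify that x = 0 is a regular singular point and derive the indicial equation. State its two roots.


Divide by x^2 to reach normal form y'' + P_1(x) y' + P_2(x) y = 0 with P_1(x) = -3 - 7/x and P_2(x) = 2 + 3/x + 15/x^2.
x = 0 is a singular point because the y'-coefficient -3 - 7/x has a pole at x = 0 and the y-coefficient 2 + 3/x + 15/x^2 has a pole at x = 0.
It is a regular singular point because x P_1(x) = p(x) = -3x - 7 and x^2 P_2(x) = q(x) = 2x^2 + 3x + 15 are polynomials, hence analytic at x = 0.
p(0) = -7,  q(0) = 15.
Indicial equation: r(r-1) + p(0) r + q(0) = 0, i.e. r^2 + (p(0) - 1) r + q(0) = 0, i.e. r^2 - 8 r + 15 = 0.
Discriminant: (-8)^2 - 4(15) = 4, so r = (8 ± 2)/2.
Solving: r_1 = 5, r_2 = 3.

indicial: r^2 - 8 r + 15 = 0; roots r_1 = 5, r_2 = 3


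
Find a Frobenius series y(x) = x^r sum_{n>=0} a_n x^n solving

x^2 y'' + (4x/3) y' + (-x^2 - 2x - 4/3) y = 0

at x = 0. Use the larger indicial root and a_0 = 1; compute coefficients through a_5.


Write in Frobenius form y'' + (p(x)/x) y' + (q(x)/x^2) y = 0:
  p(x) = 4/3,  q(x) = -x^2 - 2x - 4/3.
Indicial equation: r(r-1) + (4/3) r + (-4/3) = 0 -> roots r_1 = 1, r_2 = -4/3.
Take r = r_1 = 1. Let y(x) = x^r sum_{n>=0} a_n x^n with a_0 = 1.
Substitute y = x^r sum a_n x^n and match x^{r+n}. The recurrence is
  D(n) a_n - 2 a_{n-1} - 1 a_{n-2} = 0,  where D(n) = (r+n)(r+n-1) + (4/3)(r+n) + (-4/3).
  a_n = [2 a_{n-1} + 1 a_{n-2}] / D(n).
Since the indicial polynomial factors as (r - r_1)(r - r_2), D(n) = (r_1 + n - r_1)(r_1 + n - r_2) = n(n + 7/3).
Evaluating step by step (a_0 = 1):
  n = 1: D(1) = 1(1 + 7/3) = 10/3; numerator = 2(1) = 2; a_1 = (2)/(10/3) = 3/5
  n = 2: D(2) = 2(2 + 7/3) = 26/3; numerator = 2(3/5) + 1(1) = 11/5; a_2 = (11/5)/(26/3) = 33/130
  n = 3: D(3) = 3(3 + 7/3) = 16; numerator = 2(33/130) + 1(3/5) = 72/65; a_3 = (72/65)/(16) = 9/130
  n = 4: D(4) = 4(4 + 7/3) = 76/3; numerator = 2(9/130) + 1(33/130) = 51/130; a_4 = (51/130)/(76/3) = 153/9880
  n = 5: D(5) = 5(5 + 7/3) = 110/3; numerator = 2(153/9880) + 1(9/130) = 99/988; a_5 = (99/988)/(110/3) = 27/9880

r = 1; a_0 = 1; a_1 = 3/5; a_2 = 33/130; a_3 = 9/130; a_4 = 153/9880; a_5 = 27/9880


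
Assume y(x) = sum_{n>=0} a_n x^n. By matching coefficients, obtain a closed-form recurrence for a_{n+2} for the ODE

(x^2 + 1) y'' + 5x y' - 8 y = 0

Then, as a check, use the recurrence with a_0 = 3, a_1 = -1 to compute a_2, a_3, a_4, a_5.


Substitute y = sum_n a_n x^n.
(1 + 1 x^2) y'' contributes (n+2)(n+1) a_{n+2} + n(n-1) a_n at x^n.
5 x y'(x) contributes 5 n a_n at x^n.
-8 y(x) contributes -8 a_n at x^n.
Matching x^n: (n+2)(n+1) a_{n+2} + (n(n-1) + 5 n - 8) a_n = 0.
Thus a_{n+2} = (-n(n-1) - 5 n + 8) / ((n+1)(n+2)) * a_n.

Check with a_0 = 3, a_1 = -1 (apply the recurrence for n = 0, 1, 2, 3): a_0 = 3, a_1 = -1, a_2 = 12, a_3 = -1/2, a_4 = -4, a_5 = 13/40.

a_(n+2) = (-n(n-1) - 5 n + 8) / ((n+1)(n+2)) * a_n; check: a_0 = 3, a_1 = -1, a_2 = 12, a_3 = -1/2, a_4 = -4, a_5 = 13/40


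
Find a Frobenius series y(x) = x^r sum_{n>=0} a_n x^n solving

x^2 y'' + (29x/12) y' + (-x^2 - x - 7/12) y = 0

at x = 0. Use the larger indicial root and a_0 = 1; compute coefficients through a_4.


Write in Frobenius form y'' + (p(x)/x) y' + (q(x)/x^2) y = 0:
  p(x) = 29/12,  q(x) = -x^2 - x - 7/12.
Indicial equation: r(r-1) + (29/12) r + (-7/12) = 0 -> roots r_1 = 1/3, r_2 = -7/4.
Take r = r_1 = 1/3. Let y(x) = x^r sum_{n>=0} a_n x^n with a_0 = 1.
Substitute y = x^r sum a_n x^n and match x^{r+n}. The recurrence is
  D(n) a_n - 1 a_{n-1} - 1 a_{n-2} = 0,  where D(n) = (r+n)(r+n-1) + (29/12)(r+n) + (-7/12).
  a_n = [1 a_{n-1} + 1 a_{n-2}] / D(n).
Since the indicial polynomial factors as (r - r_1)(r - r_2), D(n) = (r_1 + n - r_1)(r_1 + n - r_2) = n(n + 25/12).
Evaluating step by step (a_0 = 1):
  n = 1: D(1) = 1(1 + 25/12) = 37/12; numerator = 1(1) = 1; a_1 = (1)/(37/12) = 12/37
  n = 2: D(2) = 2(2 + 25/12) = 49/6; numerator = 1(12/37) + 1(1) = 49/37; a_2 = (49/37)/(49/6) = 6/37
  n = 3: D(3) = 3(3 + 25/12) = 61/4; numerator = 1(6/37) + 1(12/37) = 18/37; a_3 = (18/37)/(61/4) = 72/2257
  n = 4: D(4) = 4(4 + 25/12) = 73/3; numerator = 1(72/2257) + 1(6/37) = 438/2257; a_4 = (438/2257)/(73/3) = 18/2257

r = 1/3; a_0 = 1; a_1 = 12/37; a_2 = 6/37; a_3 = 72/2257; a_4 = 18/2257


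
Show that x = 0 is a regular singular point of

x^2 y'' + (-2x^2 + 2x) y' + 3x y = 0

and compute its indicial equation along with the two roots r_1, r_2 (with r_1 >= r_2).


Divide by x^2 to reach normal form y'' + P_1(x) y' + P_2(x) y = 0 with P_1(x) = -2 + 2/x and P_2(x) = 3/x.
x = 0 is a singular point because the y'-coefficient -2 + 2/x has a pole at x = 0 and the y-coefficient 3/x has a pole at x = 0.
It is a regular singular point because x P_1(x) = p(x) = 2 - 2x and x^2 P_2(x) = q(x) = 3x are polynomials, hence analytic at x = 0.
p(0) = 2,  q(0) = 0.
Indicial equation: r(r-1) + p(0) r + q(0) = 0, i.e. r^2 + (p(0) - 1) r + q(0) = 0, i.e. r^2 + 1 r = 0.
Discriminant: (1)^2 - 4(0) = 1, so r = (-1 ± 1)/2.
Solving: r_1 = 0, r_2 = -1.

indicial: r^2 + 1 r = 0; roots r_1 = 0, r_2 = -1


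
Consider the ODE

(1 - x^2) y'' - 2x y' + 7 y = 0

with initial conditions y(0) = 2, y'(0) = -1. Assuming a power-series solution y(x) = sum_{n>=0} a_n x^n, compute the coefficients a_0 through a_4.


Ansatz: y(x) = sum_{n>=0} a_n x^n, so y'(x) = sum_{n>=1} n a_n x^(n-1) and y''(x) = sum_{n>=2} n(n-1) a_n x^(n-2).
Substitute into P(x) y'' + Q(x) y' + R(x) y = 0 with P(x) = 1 - x^2, Q(x) = -2x, R(x) = 7, and match powers of x.
Initial conditions: a_0 = 2, a_1 = -1.
Setting the coefficient of each power of x to zero and solving order by order (substituting the coefficients already found):
  x^0: 2 a_2 + 7 a_0 = 0  ->  2 a_2 = -7 a_0 = -14  ->  a_2 = -7
  x^1: 6 a_3 + 5 a_1 = 0  ->  6 a_3 = -5 a_1 = 5  ->  a_3 = 5/6
  x^2: 12 a_4 + a_2 = 0  ->  12 a_4 = -a_2 = 7  ->  a_4 = 7/12
Truncated series: y(x) = 2 - x - 7 x^2 + (5/6) x^3 + (7/12) x^4 + O(x^5).

a_0 = 2; a_1 = -1; a_2 = -7; a_3 = 5/6; a_4 = 7/12


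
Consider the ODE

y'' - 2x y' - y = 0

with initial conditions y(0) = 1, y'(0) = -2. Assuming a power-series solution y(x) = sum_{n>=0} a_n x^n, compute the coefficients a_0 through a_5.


Ansatz: y(x) = sum_{n>=0} a_n x^n, so y'(x) = sum_{n>=1} n a_n x^(n-1) and y''(x) = sum_{n>=2} n(n-1) a_n x^(n-2).
Substitute into P(x) y'' + Q(x) y' + R(x) y = 0 with P(x) = 1, Q(x) = -2x, R(x) = -1, and match powers of x.
Initial conditions: a_0 = 1, a_1 = -2.
Setting the coefficient of each power of x to zero and solving order by order (substituting the coefficients already found):
  x^0: 2 a_2 - a_0 = 0  ->  2 a_2 = a_0 = 1  ->  a_2 = 1/2
  x^1: 6 a_3 - 3 a_1 = 0  ->  6 a_3 = 3 a_1 = -6  ->  a_3 = -1
  x^2: 12 a_4 - 5 a_2 = 0  ->  12 a_4 = 5 a_2 = 5/2  ->  a_4 = 5/24
  x^3: 20 a_5 - 7 a_3 = 0  ->  20 a_5 = 7 a_3 = -7  ->  a_5 = -7/20
Truncated series: y(x) = 1 - 2 x + (1/2) x^2 - x^3 + (5/24) x^4 - (7/20) x^5 + O(x^6).

a_0 = 1; a_1 = -2; a_2 = 1/2; a_3 = -1; a_4 = 5/24; a_5 = -7/20


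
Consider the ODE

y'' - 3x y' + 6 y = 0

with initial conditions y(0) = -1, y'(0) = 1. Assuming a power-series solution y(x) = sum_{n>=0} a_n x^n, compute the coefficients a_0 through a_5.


Ansatz: y(x) = sum_{n>=0} a_n x^n, so y'(x) = sum_{n>=1} n a_n x^(n-1) and y''(x) = sum_{n>=2} n(n-1) a_n x^(n-2).
Substitute into P(x) y'' + Q(x) y' + R(x) y = 0 with P(x) = 1, Q(x) = -3x, R(x) = 6, and match powers of x.
Initial conditions: a_0 = -1, a_1 = 1.
Setting the coefficient of each power of x to zero and solving order by order (substituting the coefficients already found):
  x^0: 2 a_2 + 6 a_0 = 0  ->  2 a_2 = -6 a_0 = 6  ->  a_2 = 3
  x^1: 6 a_3 + 3 a_1 = 0  ->  6 a_3 = -3 a_1 = -3  ->  a_3 = -1/2
  x^2: 12 a_4 = 0  ->  a_4 = 0
  x^3: 20 a_5 - 3 a_3 = 0  ->  20 a_5 = 3 a_3 = -3/2  ->  a_5 = -3/40
Truncated series: y(x) = -1 + x + 3 x^2 - (1/2) x^3 - (3/40) x^5 + O(x^6).

a_0 = -1; a_1 = 1; a_2 = 3; a_3 = -1/2; a_4 = 0; a_5 = -3/40
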